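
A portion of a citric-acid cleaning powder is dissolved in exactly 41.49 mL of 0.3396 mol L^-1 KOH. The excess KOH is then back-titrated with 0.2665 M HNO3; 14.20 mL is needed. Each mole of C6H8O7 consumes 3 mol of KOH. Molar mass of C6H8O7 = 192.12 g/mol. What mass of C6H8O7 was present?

Total n(KOH) added = 0.3396 x 0.04149 = 0.01409 mol.
n(HNO3) used = 0.2665 x 0.01420 = 0.003784 mol, which equals the excess n(KOH).
So n(KOH) consumed by the sample = 0.01409 - 0.003784 = 0.01031 mol.
n(C6H8O7) = 0.01031 / 3 = 0.003435 mol.
mass = 0.003435 mol x 192.12 g/mol = 0.660 g.

0.660 g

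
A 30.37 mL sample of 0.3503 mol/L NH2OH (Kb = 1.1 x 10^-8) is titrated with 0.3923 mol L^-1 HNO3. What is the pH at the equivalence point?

n(NH2OH) = 0.3503 x 0.03037 = 0.01064 mol; V(HNO3) at equivalence = 0.01064/0.3923 = 0.02712 L.
At equivalence the base is fully converted to NH3OH+; total volume = 0.05749 L, so [NH3OH+] = 0.01064/0.05749 = 0.1851 M.
Ka(NH3OH+) = Kw/Kb = 1.0e-14 / 1.1 x 10^-8 = 9.09e-7.
[H^+] = sqrt(Ka x [NH3OH+]) = sqrt(9.09e-7 x 0.1851) = 0.000410 M.
pH = -log(0.000410) = 3.39.

3.39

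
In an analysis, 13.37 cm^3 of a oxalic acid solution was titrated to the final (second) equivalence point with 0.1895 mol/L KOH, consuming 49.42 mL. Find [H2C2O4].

n(KOH) = 0.1895 x 0.04942 = 0.009365 mol.
At the final (second) equivalence point, 2 mol OH^- react per mol H2C2O4, so n(H2C2O4) = 0.009365 / 2 = 0.004683 mol.
[H2C2O4] = 0.004683 / 0.01337 L = 0.350 M.

0.350 M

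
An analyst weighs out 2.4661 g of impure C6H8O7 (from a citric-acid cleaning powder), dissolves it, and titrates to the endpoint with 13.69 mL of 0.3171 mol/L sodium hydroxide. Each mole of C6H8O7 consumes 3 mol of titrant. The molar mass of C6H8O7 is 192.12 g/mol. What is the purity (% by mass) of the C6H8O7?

n(NaOH) = 0.3171 x 0.01369 = 0.004341 mol.
n(C6H8O7) = 0.004341 / 3 = 0.001447 mol.
mass of C6H8O7 = 0.001447 x 192.12 = 0.2780 g.
% purity = 0.2780 / 2.4661 x 100 = 11.3%.

11.3%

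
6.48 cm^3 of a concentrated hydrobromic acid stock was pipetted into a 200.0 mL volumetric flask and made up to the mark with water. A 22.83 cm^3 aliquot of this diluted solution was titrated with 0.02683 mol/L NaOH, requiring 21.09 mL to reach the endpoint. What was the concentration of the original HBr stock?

n(NaOH) = 0.02683 x 0.02109 = 0.0005658 mol.
n(HBr) in the aliquot = 0.0005658 mol.
[diluted HBr] = 0.0005658 / 0.02283 = 0.02479 M.
Dilution factor = 200.0/6.480 = 30.86, so [stock] = 0.02479 x 30.86 = 0.765 M.

0.765 M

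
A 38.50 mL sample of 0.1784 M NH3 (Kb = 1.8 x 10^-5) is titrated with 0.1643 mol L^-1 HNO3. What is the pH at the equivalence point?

n(NH3) = 0.1784 x 0.03850 = 0.006868 mol; V(HNO3) at equivalence = 0.006868/0.1643 = 0.04180 L.
At equivalence the base is fully converted to NH4+; total volume = 0.08030 L, so [NH4+] = 0.006868/0.08030 = 0.08553 M.
Ka(NH4+) = Kw/Kb = 1.0e-14 / 1.8 x 10^-5 = 5.56e-10.
[H^+] = sqrt(Ka x [NH4+]) = sqrt(5.56e-10 x 0.08553) = 6.89e-6 M.
pH = -log(6.89e-6) = 5.16.

5.16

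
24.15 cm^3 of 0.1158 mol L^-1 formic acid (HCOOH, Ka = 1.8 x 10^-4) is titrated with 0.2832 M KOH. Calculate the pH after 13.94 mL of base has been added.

12.48

n(acid) = 0.1158 x 0.02415 = 0.002797 mol; n(KOH) added = 0.2832 x 0.01394 = 0.003948 mol.
Base is in excess by 0.003948 - 0.002797 = 0.001151 mol in a total volume of 0.03809 L.
[OH^-] = 0.001151/0.03809 = 0.03022 M, so pOH = 1.52 and pH = 14.00 - 1.52 = 12.48.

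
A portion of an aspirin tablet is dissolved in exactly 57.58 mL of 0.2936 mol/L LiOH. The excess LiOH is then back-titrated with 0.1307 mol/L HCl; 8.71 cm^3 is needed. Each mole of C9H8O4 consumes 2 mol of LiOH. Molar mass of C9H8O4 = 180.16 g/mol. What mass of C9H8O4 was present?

Total n(LiOH) added = 0.2936 x 0.05758 = 0.01691 mol.
n(HCl) used = 0.1307 x 0.008710 = 0.001138 mol, which equals the excess n(LiOH).
So n(LiOH) consumed by the sample = 0.01691 - 0.001138 = 0.01577 mol.
n(C9H8O4) = 0.01577 / 2 = 0.007884 mol.
mass = 0.007884 mol x 180.16 g/mol = 1.42 g.

1.42 g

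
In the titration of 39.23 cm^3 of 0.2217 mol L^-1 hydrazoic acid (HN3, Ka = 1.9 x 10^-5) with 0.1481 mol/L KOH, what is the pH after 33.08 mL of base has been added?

4.83

Initial n(HN3) = 0.2217 x 0.03923 = 0.008697 mol.
n(KOH) added = 0.1481 x 0.03308 = 0.004899 mol, converting that many moles of HN3 to N3-.
Remaining n(HN3) = 0.003798 mol; n(N3-) = 0.004899 mol.
By Henderson-Hasselbalch, pH = pKa + log([A^-]/[HA]) = 4.72 + log(0.004899/0.003798) = 4.72 + (+0.11) = 4.83.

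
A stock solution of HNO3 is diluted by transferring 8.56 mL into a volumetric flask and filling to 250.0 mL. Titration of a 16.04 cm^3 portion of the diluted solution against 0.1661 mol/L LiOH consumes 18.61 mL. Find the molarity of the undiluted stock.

n(LiOH) = 0.1661 x 0.01861 = 0.003091 mol.
n(HNO3) in the aliquot = 0.003091 mol.
[diluted HNO3] = 0.003091 / 0.01604 = 0.1927 M.
Dilution factor = 250.0/8.560 = 29.21, so [stock] = 0.1927 x 29.21 = 5.63 M.

5.63 M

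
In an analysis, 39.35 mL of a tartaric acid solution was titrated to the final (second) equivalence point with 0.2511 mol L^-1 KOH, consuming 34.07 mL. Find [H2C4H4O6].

n(KOH) = 0.2511 x 0.03407 = 0.008555 mol.
At the final (second) equivalence point, 2 mol OH^- react per mol H2C4H4O6, so n(H2C4H4O6) = 0.008555 / 2 = 0.004277 mol.
[H2C4H4O6] = 0.004277 / 0.03935 L = 0.109 M.

0.109 M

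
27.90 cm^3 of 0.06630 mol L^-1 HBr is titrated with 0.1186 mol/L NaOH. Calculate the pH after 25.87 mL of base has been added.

n(acid) = 0.06630 x 0.02790 = 0.001850 mol; n(NaOH) added = 0.1186 x 0.02587 = 0.003068 mol.
Base is in excess by 0.003068 - 0.001850 = 0.001218 mol in a total volume of 0.05377 L.
[OH^-] = 0.001218/0.05377 = 0.02266 M, so pOH = 1.64 and pH = 14.00 - 1.64 = 12.36.

12.36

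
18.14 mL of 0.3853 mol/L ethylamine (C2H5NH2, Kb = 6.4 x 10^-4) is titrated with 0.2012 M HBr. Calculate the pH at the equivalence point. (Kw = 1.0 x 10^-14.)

5.84

n(C2H5NH2) = 0.3853 x 0.01814 = 0.006989 mol; V(HBr) at equivalence = 0.006989/0.2012 = 0.03474 L.
At equivalence the base is fully converted to C2H5NH3+; total volume = 0.05288 L, so [C2H5NH3+] = 0.006989/0.05288 = 0.1322 M.
Ka(C2H5NH3+) = Kw/Kb = 1.0e-14 / 6.4 x 10^-4 = 1.56e-11.
[H^+] = sqrt(Ka x [C2H5NH3+]) = sqrt(1.56e-11 x 0.1322) = 1.44e-6 M.
pH = -log(1.44e-6) = 5.84.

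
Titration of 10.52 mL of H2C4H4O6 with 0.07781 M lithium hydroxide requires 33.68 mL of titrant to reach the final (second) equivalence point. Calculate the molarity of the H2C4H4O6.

0.125 M

n(LiOH) = 0.07781 x 0.03368 = 0.002621 mol.
At the final (second) equivalence point, 2 mol OH^- react per mol H2C4H4O6, so n(H2C4H4O6) = 0.002621 / 2 = 0.001310 mol.
[H2C4H4O6] = 0.001310 / 0.01052 L = 0.125 M.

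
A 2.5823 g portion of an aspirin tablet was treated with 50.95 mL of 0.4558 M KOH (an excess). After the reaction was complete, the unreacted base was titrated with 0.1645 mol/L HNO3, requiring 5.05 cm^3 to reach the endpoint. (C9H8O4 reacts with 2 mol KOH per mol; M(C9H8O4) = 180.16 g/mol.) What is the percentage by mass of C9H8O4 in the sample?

78.1%

Total n(KOH) added = 0.4558 x 0.05095 = 0.02322 mol.
n(HNO3) used = 0.1645 x 0.005050 = 0.0008307 mol, which equals the excess n(KOH).
So n(KOH) consumed by the sample = 0.02322 - 0.0008307 = 0.02239 mol.
n(C9H8O4) = 0.02239 / 2 = 0.01120 mol.
mass C9H8O4 = 0.01120 x 180.16 = 2.017 g, so %C9H8O4 = 2.017/2.5823 x 100 = 78.1%.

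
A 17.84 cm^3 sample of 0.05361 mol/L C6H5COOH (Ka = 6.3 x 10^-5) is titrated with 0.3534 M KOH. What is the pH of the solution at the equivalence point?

n(C6H5COOH) = 0.05361 x 0.01784 = 0.0009564 mol; V(KOH) at equivalence = 0.0009564/0.3534 = 0.002706 L.
At equivalence all the acid is converted to C6H5COO-; total volume = 0.01784 + 0.002706 = 0.02055 L, so [C6H5COO-] = 0.0009564/0.02055 = 0.04655 M.
Kb = Kw/Ka = 1.0e-14 / 6.3 x 10^-5 = 1.59e-10.
[OH^-] = sqrt(Kb x [C6H5COO-]) = sqrt(1.59e-10 x 0.04655) = 2.72e-6 M.
pOH = 5.57, so pH = 14.00 - 5.57 = 8.43.

8.43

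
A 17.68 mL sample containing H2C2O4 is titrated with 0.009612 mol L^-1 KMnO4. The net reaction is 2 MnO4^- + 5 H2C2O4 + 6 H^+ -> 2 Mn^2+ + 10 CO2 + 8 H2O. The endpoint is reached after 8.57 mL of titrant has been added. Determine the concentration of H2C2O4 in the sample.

0.0116 M

n(KMnO4) = 0.009612 x 0.008570 = 8.237e-5 mol.
From the balanced equation, 2 mol KMnO4 reacts with 5 mol H2C2O4, so n(H2C2O4) = 8.237e-5 x 5/2 = 0.0002059 mol.
[H2C2O4] = 0.0002059 / 0.01768 L = 0.0116 M.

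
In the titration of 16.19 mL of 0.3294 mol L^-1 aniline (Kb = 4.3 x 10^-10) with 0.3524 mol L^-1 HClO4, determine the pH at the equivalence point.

n(C6H5NH2) = 0.3294 x 0.01619 = 0.005333 mol; V(HClO4) at equivalence = 0.005333/0.3524 = 0.01513 L.
At equivalence the base is fully converted to C6H5NH3+; total volume = 0.03132 L, so [C6H5NH3+] = 0.005333/0.03132 = 0.1703 M.
Ka(C6H5NH3+) = Kw/Kb = 1.0e-14 / 4.3 x 10^-10 = 2.33e-5.
[H^+] = sqrt(Ka x [C6H5NH3+]) = sqrt(2.33e-5 x 0.1703) = 0.00199 M.
pH = -log(0.00199) = 2.70.

2.70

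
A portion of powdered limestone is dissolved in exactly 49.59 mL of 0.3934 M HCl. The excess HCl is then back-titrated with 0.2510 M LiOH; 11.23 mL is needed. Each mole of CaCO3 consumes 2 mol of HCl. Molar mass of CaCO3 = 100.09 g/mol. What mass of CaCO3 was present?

0.835 g

Total n(HCl) added = 0.3934 x 0.04959 = 0.01951 mol.
n(LiOH) used = 0.2510 x 0.01123 = 0.002819 mol, which equals the excess n(HCl).
So n(HCl) consumed by the sample = 0.01951 - 0.002819 = 0.01669 mol.
n(CaCO3) = 0.01669 / 2 = 0.008345 mol.
mass = 0.008345 mol x 100.09 g/mol = 0.835 g.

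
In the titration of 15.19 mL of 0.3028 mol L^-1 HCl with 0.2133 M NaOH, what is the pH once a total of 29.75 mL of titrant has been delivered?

n(acid) = 0.3028 x 0.01519 = 0.004600 mol; n(NaOH) added = 0.2133 x 0.02975 = 0.006346 mol.
Base is in excess by 0.006346 - 0.004600 = 0.001746 mol in a total volume of 0.04494 L.
[OH^-] = 0.001746/0.04494 = 0.03885 M, so pOH = 1.41 and pH = 14.00 - 1.41 = 12.59.

12.59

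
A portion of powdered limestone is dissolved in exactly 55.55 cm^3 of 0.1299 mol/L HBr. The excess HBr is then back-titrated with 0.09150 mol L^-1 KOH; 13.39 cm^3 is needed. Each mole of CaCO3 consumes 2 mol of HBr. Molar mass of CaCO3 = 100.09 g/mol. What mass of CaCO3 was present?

0.300 g

Total n(HBr) added = 0.1299 x 0.05555 = 0.007216 mol.
n(KOH) used = 0.09150 x 0.01339 = 0.001225 mol, which equals the excess n(HBr).
So n(HBr) consumed by the sample = 0.007216 - 0.001225 = 0.005991 mol.
n(CaCO3) = 0.005991 / 2 = 0.002995 mol.
mass = 0.002995 mol x 100.09 g/mol = 0.300 g.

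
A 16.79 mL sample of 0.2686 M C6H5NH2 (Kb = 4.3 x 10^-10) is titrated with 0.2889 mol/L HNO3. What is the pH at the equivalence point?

2.74

n(C6H5NH2) = 0.2686 x 0.01679 = 0.004510 mol; V(HNO3) at equivalence = 0.004510/0.2889 = 0.01561 L.
At equivalence the base is fully converted to C6H5NH3+; total volume = 0.03240 L, so [C6H5NH3+] = 0.004510/0.03240 = 0.1392 M.
Ka(C6H5NH3+) = Kw/Kb = 1.0e-14 / 4.3 x 10^-10 = 2.33e-5.
[H^+] = sqrt(Ka x [C6H5NH3+]) = sqrt(2.33e-5 x 0.1392) = 0.00180 M.
pH = -log(0.00180) = 2.74.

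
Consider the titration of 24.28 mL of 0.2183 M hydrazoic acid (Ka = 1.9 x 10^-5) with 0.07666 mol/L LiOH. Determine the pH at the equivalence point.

n(HN3) = 0.2183 x 0.02428 = 0.005300 mol; V(LiOH) at equivalence = 0.005300/0.07666 = 0.06914 L.
At equivalence all the acid is converted to N3-; total volume = 0.02428 + 0.06914 = 0.09342 L, so [N3-] = 0.005300/0.09342 = 0.05674 M.
Kb = Kw/Ka = 1.0e-14 / 1.9 x 10^-5 = 5.26e-10.
[OH^-] = sqrt(Kb x [N3-]) = sqrt(5.26e-10 x 0.05674) = 5.46e-6 M.
pOH = 5.26, so pH = 14.00 - 5.26 = 8.74.

8.74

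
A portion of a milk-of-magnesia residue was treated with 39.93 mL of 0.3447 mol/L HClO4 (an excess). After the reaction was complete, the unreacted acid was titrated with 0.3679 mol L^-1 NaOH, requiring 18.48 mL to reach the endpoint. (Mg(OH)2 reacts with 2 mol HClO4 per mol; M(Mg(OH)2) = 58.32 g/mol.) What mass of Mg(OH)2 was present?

0.203 g

Total n(HClO4) added = 0.3447 x 0.03993 = 0.01376 mol.
n(NaOH) used = 0.3679 x 0.01848 = 0.006799 mol, which equals the excess n(HClO4).
So n(HClO4) consumed by the sample = 0.01376 - 0.006799 = 0.006965 mol.
n(Mg(OH)2) = 0.006965 / 2 = 0.003483 mol.
mass = 0.003483 mol x 58.32 g/mol = 0.203 g.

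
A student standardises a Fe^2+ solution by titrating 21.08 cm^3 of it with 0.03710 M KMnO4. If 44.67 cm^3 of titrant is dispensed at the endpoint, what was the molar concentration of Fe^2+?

0.393 M

n(KMnO4) = 0.03710 x 0.04467 = 0.001657 mol.
From the balanced equation, 1 mol KMnO4 reacts with 5 mol Fe^2+, so n(Fe^2+) = 0.001657 x 5/1 = 0.008286 mol.
[Fe^2+] = 0.008286 / 0.02108 L = 0.393 M.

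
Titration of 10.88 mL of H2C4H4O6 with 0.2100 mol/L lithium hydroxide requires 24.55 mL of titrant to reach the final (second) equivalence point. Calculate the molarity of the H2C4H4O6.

0.237 M

n(LiOH) = 0.2100 x 0.02455 = 0.005156 mol.
At the final (second) equivalence point, 2 mol OH^- react per mol H2C4H4O6, so n(H2C4H4O6) = 0.005156 / 2 = 0.002578 mol.
[H2C4H4O6] = 0.002578 / 0.01088 L = 0.237 M.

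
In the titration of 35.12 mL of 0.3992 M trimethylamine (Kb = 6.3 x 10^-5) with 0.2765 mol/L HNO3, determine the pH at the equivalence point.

n((CH3)3N) = 0.3992 x 0.03512 = 0.01402 mol; V(HNO3) at equivalence = 0.01402/0.2765 = 0.05070 L.
At equivalence the base is fully converted to (CH3)3NH+; total volume = 0.08582 L, so [(CH3)3NH+] = 0.01402/0.08582 = 0.1634 M.
Ka((CH3)3NH+) = Kw/Kb = 1.0e-14 / 6.3 x 10^-5 = 1.59e-10.
[H^+] = sqrt(Ka x [(CH3)3NH+]) = sqrt(1.59e-10 x 0.1634) = 5.09e-6 M.
pH = -log(5.09e-6) = 5.29.

5.29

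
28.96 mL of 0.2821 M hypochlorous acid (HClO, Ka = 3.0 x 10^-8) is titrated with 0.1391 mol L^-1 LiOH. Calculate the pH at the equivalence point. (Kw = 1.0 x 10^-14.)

n(HClO) = 0.2821 x 0.02896 = 0.008170 mol; V(LiOH) at equivalence = 0.008170/0.1391 = 0.05873 L.
At equivalence all the acid is converted to ClO-; total volume = 0.02896 + 0.05873 = 0.08769 L, so [ClO-] = 0.008170/0.08769 = 0.09316 M.
Kb = Kw/Ka = 1.0e-14 / 3.0 x 10^-8 = 3.33e-7.
[OH^-] = sqrt(Kb x [ClO-]) = sqrt(3.33e-7 x 0.09316) = 0.000176 M.
pOH = 3.75, so pH = 14.00 - 3.75 = 10.25.

10.25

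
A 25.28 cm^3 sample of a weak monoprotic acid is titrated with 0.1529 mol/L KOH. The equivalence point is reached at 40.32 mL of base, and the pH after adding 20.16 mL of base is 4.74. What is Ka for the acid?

20.16 mL is half of the equivalence volume, so this is the half-equivalence point where [HA] = [A^-].
At half-equivalence pH = pKa, so pKa = 4.74.
Ka = 10^(-4.74) = 1.8 x 10^-5.

1.8 x 10^-5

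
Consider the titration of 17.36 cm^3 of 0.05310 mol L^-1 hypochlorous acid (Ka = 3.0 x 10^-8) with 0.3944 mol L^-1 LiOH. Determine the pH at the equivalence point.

10.10

n(HClO) = 0.05310 x 0.01736 = 0.0009218 mol; V(LiOH) at equivalence = 0.0009218/0.3944 = 0.002337 L.
At equivalence all the acid is converted to ClO-; total volume = 0.01736 + 0.002337 = 0.01970 L, so [ClO-] = 0.0009218/0.01970 = 0.04680 M.
Kb = Kw/Ka = 1.0e-14 / 3.0 x 10^-8 = 3.33e-7.
[OH^-] = sqrt(Kb x [ClO-]) = sqrt(3.33e-7 x 0.04680) = 0.000125 M.
pOH = 3.90, so pH = 14.00 - 3.90 = 10.10.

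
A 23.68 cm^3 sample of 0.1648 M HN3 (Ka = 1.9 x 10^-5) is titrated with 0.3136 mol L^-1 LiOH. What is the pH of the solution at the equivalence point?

8.88

n(HN3) = 0.1648 x 0.02368 = 0.003902 mol; V(LiOH) at equivalence = 0.003902/0.3136 = 0.01244 L.
At equivalence all the acid is converted to N3-; total volume = 0.02368 + 0.01244 = 0.03612 L, so [N3-] = 0.003902/0.03612 = 0.1080 M.
Kb = Kw/Ka = 1.0e-14 / 1.9 x 10^-5 = 5.26e-10.
[OH^-] = sqrt(Kb x [N3-]) = sqrt(5.26e-10 x 0.1080) = 7.54e-6 M.
pOH = 5.12, so pH = 14.00 - 5.12 = 8.88.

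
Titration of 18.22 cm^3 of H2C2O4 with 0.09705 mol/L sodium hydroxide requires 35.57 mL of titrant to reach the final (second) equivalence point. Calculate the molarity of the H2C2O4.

0.0947 M

n(NaOH) = 0.09705 x 0.03557 = 0.003452 mol.
At the final (second) equivalence point, 2 mol OH^- react per mol H2C2O4, so n(H2C2O4) = 0.003452 / 2 = 0.001726 mol.
[H2C2O4] = 0.001726 / 0.01822 L = 0.0947 M.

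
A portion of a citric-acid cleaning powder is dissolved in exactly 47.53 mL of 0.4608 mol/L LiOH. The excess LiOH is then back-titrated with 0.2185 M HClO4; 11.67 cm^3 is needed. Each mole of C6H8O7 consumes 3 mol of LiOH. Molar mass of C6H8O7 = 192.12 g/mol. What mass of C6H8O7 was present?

Total n(LiOH) added = 0.4608 x 0.04753 = 0.02190 mol.
n(HClO4) used = 0.2185 x 0.01167 = 0.002550 mol, which equals the excess n(LiOH).
So n(LiOH) consumed by the sample = 0.02190 - 0.002550 = 0.01935 mol.
n(C6H8O7) = 0.01935 / 3 = 0.006451 mol.
mass = 0.006451 mol x 192.12 g/mol = 1.24 g.

1.24 g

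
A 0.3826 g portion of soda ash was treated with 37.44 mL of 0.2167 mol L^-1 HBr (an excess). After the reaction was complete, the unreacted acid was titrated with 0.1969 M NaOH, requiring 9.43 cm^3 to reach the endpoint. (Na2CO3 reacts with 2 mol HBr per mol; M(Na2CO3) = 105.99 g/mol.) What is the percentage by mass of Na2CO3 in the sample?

Total n(HBr) added = 0.2167 x 0.03744 = 0.008113 mol.
n(NaOH) used = 0.1969 x 0.009430 = 0.001857 mol, which equals the excess n(HBr).
So n(HBr) consumed by the sample = 0.008113 - 0.001857 = 0.006256 mol.
n(Na2CO3) = 0.006256 / 2 = 0.003128 mol.
mass Na2CO3 = 0.003128 x 105.99 = 0.3316 g, so %Na2CO3 = 0.3316/0.3826 x 100 = 86.7%.

86.7%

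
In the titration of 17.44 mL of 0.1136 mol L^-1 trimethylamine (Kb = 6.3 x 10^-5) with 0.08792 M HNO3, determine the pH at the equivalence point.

5.55

n((CH3)3N) = 0.1136 x 0.01744 = 0.001981 mol; V(HNO3) at equivalence = 0.001981/0.08792 = 0.02253 L.
At equivalence the base is fully converted to (CH3)3NH+; total volume = 0.03997 L, so [(CH3)3NH+] = 0.001981/0.03997 = 0.04956 M.
Ka((CH3)3NH+) = Kw/Kb = 1.0e-14 / 6.3 x 10^-5 = 1.59e-10.
[H^+] = sqrt(Ka x [(CH3)3NH+]) = sqrt(1.59e-10 x 0.04956) = 2.80e-6 M.
pH = -log(2.80e-6) = 5.55.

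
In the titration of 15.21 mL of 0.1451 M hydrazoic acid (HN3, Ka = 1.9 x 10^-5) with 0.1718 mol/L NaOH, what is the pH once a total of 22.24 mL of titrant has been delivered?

n(acid) = 0.1451 x 0.01521 = 0.002207 mol; n(NaOH) added = 0.1718 x 0.02224 = 0.003821 mol.
Base is in excess by 0.003821 - 0.002207 = 0.001614 mol in a total volume of 0.03745 L.
[OH^-] = 0.001614/0.03745 = 0.04309 M, so pOH = 1.37 and pH = 14.00 - 1.37 = 12.63.

12.63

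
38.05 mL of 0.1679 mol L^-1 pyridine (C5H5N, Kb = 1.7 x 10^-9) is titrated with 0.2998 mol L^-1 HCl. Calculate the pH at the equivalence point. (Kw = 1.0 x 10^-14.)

n(C5H5N) = 0.1679 x 0.03805 = 0.006389 mol; V(HCl) at equivalence = 0.006389/0.2998 = 0.02131 L.
At equivalence the base is fully converted to C5H5NH+; total volume = 0.05936 L, so [C5H5NH+] = 0.006389/0.05936 = 0.1076 M.
Ka(C5H5NH+) = Kw/Kb = 1.0e-14 / 1.7 x 10^-9 = 5.88e-6.
[H^+] = sqrt(Ka x [C5H5NH+]) = sqrt(5.88e-6 x 0.1076) = 0.000796 M.
pH = -log(0.000796) = 3.10.

3.10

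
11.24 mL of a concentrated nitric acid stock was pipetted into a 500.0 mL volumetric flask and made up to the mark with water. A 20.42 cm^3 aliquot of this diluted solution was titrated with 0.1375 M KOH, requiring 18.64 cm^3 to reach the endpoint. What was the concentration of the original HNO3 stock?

n(KOH) = 0.1375 x 0.01864 = 0.002563 mol.
n(HNO3) in the aliquot = 0.002563 mol.
[diluted HNO3] = 0.002563 / 0.02042 = 0.1255 M.
Dilution factor = 500.0/11.24 = 44.48, so [stock] = 0.1255 x 44.48 = 5.58 M.

5.58 M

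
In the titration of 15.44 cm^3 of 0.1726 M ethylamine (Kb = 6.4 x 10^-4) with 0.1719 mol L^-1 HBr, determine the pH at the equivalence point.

n(C2H5NH2) = 0.1726 x 0.01544 = 0.002665 mol; V(HBr) at equivalence = 0.002665/0.1719 = 0.01550 L.
At equivalence the base is fully converted to C2H5NH3+; total volume = 0.03094 L, so [C2H5NH3+] = 0.002665/0.03094 = 0.08612 M.
Ka(C2H5NH3+) = Kw/Kb = 1.0e-14 / 6.4 x 10^-4 = 1.56e-11.
[H^+] = sqrt(Ka x [C2H5NH3+]) = sqrt(1.56e-11 x 0.08612) = 1.16e-6 M.
pH = -log(1.16e-6) = 5.94.

5.94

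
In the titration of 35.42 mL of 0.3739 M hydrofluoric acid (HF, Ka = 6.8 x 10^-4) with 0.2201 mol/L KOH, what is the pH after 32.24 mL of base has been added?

Initial n(HF) = 0.3739 x 0.03542 = 0.01324 mol.
n(KOH) added = 0.2201 x 0.03224 = 0.007096 mol, converting that many moles of HF to F-.
Remaining n(HF) = 0.006148 mol; n(F-) = 0.007096 mol.
By Henderson-Hasselbalch, pH = pKa + log([A^-]/[HA]) = 3.17 + log(0.007096/0.006148) = 3.17 + (+0.06) = 3.23.

3.23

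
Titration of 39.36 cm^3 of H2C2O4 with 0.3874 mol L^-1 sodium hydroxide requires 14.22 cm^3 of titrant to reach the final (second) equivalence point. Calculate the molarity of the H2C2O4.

n(NaOH) = 0.3874 x 0.01422 = 0.005509 mol.
At the final (second) equivalence point, 2 mol OH^- react per mol H2C2O4, so n(H2C2O4) = 0.005509 / 2 = 0.002754 mol.
[H2C2O4] = 0.002754 / 0.03936 L = 0.0700 M.

0.0700 M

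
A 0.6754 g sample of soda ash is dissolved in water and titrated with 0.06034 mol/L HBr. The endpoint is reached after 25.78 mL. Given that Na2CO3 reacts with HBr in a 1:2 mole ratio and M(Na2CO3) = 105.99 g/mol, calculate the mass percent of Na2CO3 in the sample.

12.2%

n(HBr) = 0.06034 x 0.02578 = 0.001556 mol.
n(Na2CO3) = 0.001556 / 2 = 0.0007778 mol.
mass of Na2CO3 = 0.0007778 x 105.99 = 0.08244 g.
% purity = 0.08244 / 0.6754 x 100 = 12.2%.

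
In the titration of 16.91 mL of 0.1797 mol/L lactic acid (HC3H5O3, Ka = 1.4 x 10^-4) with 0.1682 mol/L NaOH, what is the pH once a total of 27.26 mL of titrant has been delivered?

12.54

n(acid) = 0.1797 x 0.01691 = 0.003039 mol; n(NaOH) added = 0.1682 x 0.02726 = 0.004585 mol.
Base is in excess by 0.004585 - 0.003039 = 0.001546 mol in a total volume of 0.04417 L.
[OH^-] = 0.001546/0.04417 = 0.03501 M, so pOH = 1.46 and pH = 14.00 - 1.46 = 12.54.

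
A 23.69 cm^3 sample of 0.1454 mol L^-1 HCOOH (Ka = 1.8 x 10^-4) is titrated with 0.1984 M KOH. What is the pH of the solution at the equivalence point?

8.33

n(HCOOH) = 0.1454 x 0.02369 = 0.003445 mol; V(KOH) at equivalence = 0.003445/0.1984 = 0.01736 L.
At equivalence all the acid is converted to HCOO-; total volume = 0.02369 + 0.01736 = 0.04105 L, so [HCOO-] = 0.003445/0.04105 = 0.08391 M.
Kb = Kw/Ka = 1.0e-14 / 1.8 x 10^-4 = 5.56e-11.
[OH^-] = sqrt(Kb x [HCOO-]) = sqrt(5.56e-11 x 0.08391) = 2.16e-6 M.
pOH = 5.67, so pH = 14.00 - 5.67 = 8.33.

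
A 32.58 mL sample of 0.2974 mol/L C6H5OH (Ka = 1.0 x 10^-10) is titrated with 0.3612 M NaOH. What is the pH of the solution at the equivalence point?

11.61

n(C6H5OH) = 0.2974 x 0.03258 = 0.009689 mol; V(NaOH) at equivalence = 0.009689/0.3612 = 0.02683 L.
At equivalence all the acid is converted to C6H5O-; total volume = 0.03258 + 0.02683 = 0.05941 L, so [C6H5O-] = 0.009689/0.05941 = 0.1631 M.
Kb = Kw/Ka = 1.0e-14 / 1.0 x 10^-10 = 0.000100.
[OH^-] = sqrt(Kb x [C6H5O-]) = sqrt(0.000100 x 0.1631) = 0.00404 M.
pOH = 2.39, so pH = 14.00 - 2.39 = 11.61.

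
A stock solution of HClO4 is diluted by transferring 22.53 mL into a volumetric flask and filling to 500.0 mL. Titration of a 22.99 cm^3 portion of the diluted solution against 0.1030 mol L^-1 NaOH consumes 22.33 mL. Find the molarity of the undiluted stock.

n(NaOH) = 0.1030 x 0.02233 = 0.002300 mol.
n(HClO4) in the aliquot = 0.002300 mol.
[diluted HClO4] = 0.002300 / 0.02299 = 0.1000 M.
Dilution factor = 500.0/22.53 = 22.19, so [stock] = 0.1000 x 22.19 = 2.22 M.

2.22 M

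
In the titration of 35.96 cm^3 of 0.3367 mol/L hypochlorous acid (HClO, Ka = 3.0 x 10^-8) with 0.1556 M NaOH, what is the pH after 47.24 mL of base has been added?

Initial n(HClO) = 0.3367 x 0.03596 = 0.01211 mol.
n(NaOH) added = 0.1556 x 0.04724 = 0.007351 mol, converting that many moles of HClO to ClO-.
Remaining n(HClO) = 0.004757 mol; n(ClO-) = 0.007351 mol.
By Henderson-Hasselbalch, pH = pKa + log([A^-]/[HA]) = 7.52 + log(0.007351/0.004757) = 7.52 + (+0.19) = 7.71.

7.71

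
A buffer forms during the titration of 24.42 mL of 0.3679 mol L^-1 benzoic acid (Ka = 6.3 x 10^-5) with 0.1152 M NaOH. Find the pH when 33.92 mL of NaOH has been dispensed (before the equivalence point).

Initial n(C6H5COOH) = 0.3679 x 0.02442 = 0.008984 mol.
n(NaOH) added = 0.1152 x 0.03392 = 0.003908 mol, converting that many moles of C6H5COOH to C6H5COO-.
Remaining n(C6H5COOH) = 0.005077 mol; n(C6H5COO-) = 0.003908 mol.
By Henderson-Hasselbalch, pH = pKa + log([A^-]/[HA]) = 4.20 + log(0.003908/0.005077) = 4.20 + (-0.11) = 4.09.

4.09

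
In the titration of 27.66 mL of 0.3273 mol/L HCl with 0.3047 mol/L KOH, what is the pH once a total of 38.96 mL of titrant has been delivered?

n(acid) = 0.3273 x 0.02766 = 0.009053 mol; n(KOH) added = 0.3047 x 0.03896 = 0.01187 mol.
Base is in excess by 0.01187 - 0.009053 = 0.002818 mol in a total volume of 0.06662 L.
[OH^-] = 0.002818/0.06662 = 0.04230 M, so pOH = 1.37 and pH = 14.00 - 1.37 = 12.63.

12.63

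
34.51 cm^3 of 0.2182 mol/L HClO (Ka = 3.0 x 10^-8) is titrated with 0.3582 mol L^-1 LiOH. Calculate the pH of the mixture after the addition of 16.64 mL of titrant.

8.10

Initial n(HClO) = 0.2182 x 0.03451 = 0.007530 mol.
n(LiOH) added = 0.3582 x 0.01664 = 0.005960 mol, converting that many moles of HClO to ClO-.
Remaining n(HClO) = 0.001570 mol; n(ClO-) = 0.005960 mol.
By Henderson-Hasselbalch, pH = pKa + log([A^-]/[HA]) = 7.52 + log(0.005960/0.001570) = 7.52 + (+0.58) = 8.10.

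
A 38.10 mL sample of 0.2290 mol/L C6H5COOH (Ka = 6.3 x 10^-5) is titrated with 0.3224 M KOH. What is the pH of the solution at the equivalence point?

8.66

n(C6H5COOH) = 0.2290 x 0.03810 = 0.008725 mol; V(KOH) at equivalence = 0.008725/0.3224 = 0.02706 L.
At equivalence all the acid is converted to C6H5COO-; total volume = 0.03810 + 0.02706 = 0.06516 L, so [C6H5COO-] = 0.008725/0.06516 = 0.1339 M.
Kb = Kw/Ka = 1.0e-14 / 6.3 x 10^-5 = 1.59e-10.
[OH^-] = sqrt(Kb x [C6H5COO-]) = sqrt(1.59e-10 x 0.1339) = 4.61e-6 M.
pOH = 5.34, so pH = 14.00 - 5.34 = 8.66.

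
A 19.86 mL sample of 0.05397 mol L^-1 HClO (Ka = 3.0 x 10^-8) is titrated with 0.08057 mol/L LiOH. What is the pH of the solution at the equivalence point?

n(HClO) = 0.05397 x 0.01986 = 0.001072 mol; V(LiOH) at equivalence = 0.001072/0.08057 = 0.01330 L.
At equivalence all the acid is converted to ClO-; total volume = 0.01986 + 0.01330 = 0.03316 L, so [ClO-] = 0.001072/0.03316 = 0.03232 M.
Kb = Kw/Ka = 1.0e-14 / 3.0 x 10^-8 = 3.33e-7.
[OH^-] = sqrt(Kb x [ClO-]) = sqrt(3.33e-7 x 0.03232) = 0.000104 M.
pOH = 3.98, so pH = 14.00 - 3.98 = 10.02.

10.02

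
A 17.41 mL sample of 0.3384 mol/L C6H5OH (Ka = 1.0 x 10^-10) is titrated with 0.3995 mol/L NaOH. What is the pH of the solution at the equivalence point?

n(C6H5OH) = 0.3384 x 0.01741 = 0.005892 mol; V(NaOH) at equivalence = 0.005892/0.3995 = 0.01475 L.
At equivalence all the acid is converted to C6H5O-; total volume = 0.01741 + 0.01475 = 0.03216 L, so [C6H5O-] = 0.005892/0.03216 = 0.1832 M.
Kb = Kw/Ka = 1.0e-14 / 1.0 x 10^-10 = 0.000100.
[OH^-] = sqrt(Kb x [C6H5O-]) = sqrt(0.000100 x 0.1832) = 0.00428 M.
pOH = 2.37, so pH = 14.00 - 2.37 = 11.63.

11.63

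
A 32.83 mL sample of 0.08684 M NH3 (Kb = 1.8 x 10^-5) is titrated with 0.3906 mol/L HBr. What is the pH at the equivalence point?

5.20

n(NH3) = 0.08684 x 0.03283 = 0.002851 mol; V(HBr) at equivalence = 0.002851/0.3906 = 0.007299 L.
At equivalence the base is fully converted to NH4+; total volume = 0.04013 L, so [NH4+] = 0.002851/0.04013 = 0.07104 M.
Ka(NH4+) = Kw/Kb = 1.0e-14 / 1.8 x 10^-5 = 5.56e-10.
[H^+] = sqrt(Ka x [NH4+]) = sqrt(5.56e-10 x 0.07104) = 6.28e-6 M.
pH = -log(6.28e-6) = 5.20.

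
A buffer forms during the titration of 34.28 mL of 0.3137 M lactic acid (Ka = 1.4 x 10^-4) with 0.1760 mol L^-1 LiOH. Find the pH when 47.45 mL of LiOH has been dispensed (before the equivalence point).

4.39

Initial n(HC3H5O3) = 0.3137 x 0.03428 = 0.01075 mol.
n(LiOH) added = 0.1760 x 0.04745 = 0.008351 mol, converting that many moles of HC3H5O3 to C3H5O3-.
Remaining n(HC3H5O3) = 0.002402 mol; n(C3H5O3-) = 0.008351 mol.
By Henderson-Hasselbalch, pH = pKa + log([A^-]/[HA]) = 3.85 + log(0.008351/0.002402) = 3.85 + (+0.54) = 4.39.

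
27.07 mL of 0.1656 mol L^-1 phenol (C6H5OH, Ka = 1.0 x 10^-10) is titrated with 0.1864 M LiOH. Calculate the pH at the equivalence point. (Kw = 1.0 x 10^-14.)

11.47

n(C6H5OH) = 0.1656 x 0.02707 = 0.004483 mol; V(LiOH) at equivalence = 0.004483/0.1864 = 0.02405 L.
At equivalence all the acid is converted to C6H5O-; total volume = 0.02707 + 0.02405 = 0.05112 L, so [C6H5O-] = 0.004483/0.05112 = 0.08769 M.
Kb = Kw/Ka = 1.0e-14 / 1.0 x 10^-10 = 0.000100.
[OH^-] = sqrt(Kb x [C6H5O-]) = sqrt(0.000100 x 0.08769) = 0.00296 M.
pOH = 2.53, so pH = 14.00 - 2.53 = 11.47.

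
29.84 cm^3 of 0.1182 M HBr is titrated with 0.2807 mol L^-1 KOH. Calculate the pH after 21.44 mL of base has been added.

12.69

n(acid) = 0.1182 x 0.02984 = 0.003527 mol; n(KOH) added = 0.2807 x 0.02144 = 0.006018 mol.
Base is in excess by 0.006018 - 0.003527 = 0.002491 mol in a total volume of 0.05128 L.
[OH^-] = 0.002491/0.05128 = 0.04858 M, so pOH = 1.31 and pH = 14.00 - 1.31 = 12.69.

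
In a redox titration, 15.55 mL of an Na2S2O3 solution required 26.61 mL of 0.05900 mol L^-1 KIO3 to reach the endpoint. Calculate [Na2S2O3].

0.606 M

n(KIO3) = 0.05900 x 0.02661 = 0.001570 mol.
From the balanced equation, 1 mol KIO3 reacts with 6 mol Na2S2O3, so n(Na2S2O3) = 0.001570 x 6/1 = 0.009420 mol.
[Na2S2O3] = 0.009420 / 0.01555 L = 0.606 M.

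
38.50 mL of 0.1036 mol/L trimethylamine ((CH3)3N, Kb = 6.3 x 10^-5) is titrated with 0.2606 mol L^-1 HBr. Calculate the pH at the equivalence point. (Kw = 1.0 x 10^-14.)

n((CH3)3N) = 0.1036 x 0.03850 = 0.003989 mol; V(HBr) at equivalence = 0.003989/0.2606 = 0.01531 L.
At equivalence the base is fully converted to (CH3)3NH+; total volume = 0.05381 L, so [(CH3)3NH+] = 0.003989/0.05381 = 0.07413 M.
Ka((CH3)3NH+) = Kw/Kb = 1.0e-14 / 6.3 x 10^-5 = 1.59e-10.
[H^+] = sqrt(Ka x [(CH3)3NH+]) = sqrt(1.59e-10 x 0.07413) = 3.43e-6 M.
pH = -log(3.43e-6) = 5.46.

5.46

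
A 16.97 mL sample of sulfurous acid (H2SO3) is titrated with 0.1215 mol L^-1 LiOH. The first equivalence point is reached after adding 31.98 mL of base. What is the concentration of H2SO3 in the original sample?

n(LiOH) = 0.1215 x 0.03198 = 0.003886 mol.
At the first equivalence point, 1 mol OH^- react per mol H2SO3, so n(H2SO3) = 0.003886 / 1 = 0.003886 mol.
[H2SO3] = 0.003886 / 0.01697 L = 0.229 M.

0.229 M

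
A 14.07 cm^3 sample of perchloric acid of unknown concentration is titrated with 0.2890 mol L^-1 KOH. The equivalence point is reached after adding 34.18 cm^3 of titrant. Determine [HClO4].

n(KOH) delivered = 0.2890 x 0.03418 = 0.009878 mol.
For a 1:1 reaction, n(HClO4) = 0.009878 mol.
[HClO4] = 0.009878 mol / 0.01407 L = 0.702 M.

0.702 M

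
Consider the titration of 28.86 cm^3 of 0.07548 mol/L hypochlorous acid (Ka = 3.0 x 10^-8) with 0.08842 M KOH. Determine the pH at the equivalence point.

n(HClO) = 0.07548 x 0.02886 = 0.002178 mol; V(KOH) at equivalence = 0.002178/0.08842 = 0.02464 L.
At equivalence all the acid is converted to ClO-; total volume = 0.02886 + 0.02464 = 0.05350 L, so [ClO-] = 0.002178/0.05350 = 0.04072 M.
Kb = Kw/Ka = 1.0e-14 / 3.0 x 10^-8 = 3.33e-7.
[OH^-] = sqrt(Kb x [ClO-]) = sqrt(3.33e-7 x 0.04072) = 0.000117 M.
pOH = 3.93, so pH = 14.00 - 3.93 = 10.07.

10.07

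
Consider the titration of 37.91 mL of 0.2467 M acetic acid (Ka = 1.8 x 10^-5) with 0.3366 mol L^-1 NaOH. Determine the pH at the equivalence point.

8.95

n(CH3COOH) = 0.2467 x 0.03791 = 0.009352 mol; V(NaOH) at equivalence = 0.009352/0.3366 = 0.02778 L.
At equivalence all the acid is converted to CH3COO-; total volume = 0.03791 + 0.02778 = 0.06569 L, so [CH3COO-] = 0.009352/0.06569 = 0.1424 M.
Kb = Kw/Ka = 1.0e-14 / 1.8 x 10^-5 = 5.56e-10.
[OH^-] = sqrt(Kb x [CH3COO-]) = sqrt(5.56e-10 x 0.1424) = 8.89e-6 M.
pOH = 5.05, so pH = 14.00 - 5.05 = 8.95.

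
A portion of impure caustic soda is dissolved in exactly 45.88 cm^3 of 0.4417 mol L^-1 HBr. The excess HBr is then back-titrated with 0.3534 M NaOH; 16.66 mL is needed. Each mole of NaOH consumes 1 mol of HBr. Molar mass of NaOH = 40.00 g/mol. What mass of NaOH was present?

0.575 g

Total n(HBr) added = 0.4417 x 0.04588 = 0.02027 mol.
n(NaOH) used = 0.3534 x 0.01666 = 0.005888 mol, which equals the excess n(HBr).
So n(HBr) consumed by the sample = 0.02027 - 0.005888 = 0.01438 mol.
n(NaOH) = 0.01438 / 1 = 0.01438 mol.
mass = 0.01438 mol x 40.00 g/mol = 0.575 g.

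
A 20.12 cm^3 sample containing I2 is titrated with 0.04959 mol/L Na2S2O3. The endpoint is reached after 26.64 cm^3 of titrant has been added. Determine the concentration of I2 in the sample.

n(Na2S2O3) = 0.04959 x 0.02664 = 0.001321 mol.
From the balanced equation, 2 mol Na2S2O3 reacts with 1 mol I2, so n(I2) = 0.001321 x 1/2 = 0.0006605 mol.
[I2] = 0.0006605 / 0.02012 L = 0.0328 M.

0.0328 M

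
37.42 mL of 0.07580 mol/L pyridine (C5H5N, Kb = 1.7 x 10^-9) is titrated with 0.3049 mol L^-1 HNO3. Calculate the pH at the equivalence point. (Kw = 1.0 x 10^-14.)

3.22

n(C5H5N) = 0.07580 x 0.03742 = 0.002836 mol; V(HNO3) at equivalence = 0.002836/0.3049 = 0.009303 L.
At equivalence the base is fully converted to C5H5NH+; total volume = 0.04672 L, so [C5H5NH+] = 0.002836/0.04672 = 0.06071 M.
Ka(C5H5NH+) = Kw/Kb = 1.0e-14 / 1.7 x 10^-9 = 5.88e-6.
[H^+] = sqrt(Ka x [C5H5NH+]) = sqrt(5.88e-6 x 0.06071) = 0.000598 M.
pH = -log(0.000598) = 3.22.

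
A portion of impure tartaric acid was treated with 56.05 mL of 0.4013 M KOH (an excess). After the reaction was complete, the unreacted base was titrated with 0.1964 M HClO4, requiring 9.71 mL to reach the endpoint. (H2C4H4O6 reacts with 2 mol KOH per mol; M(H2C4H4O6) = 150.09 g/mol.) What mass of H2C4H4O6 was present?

1.54 g

Total n(KOH) added = 0.4013 x 0.05605 = 0.02249 mol.
n(HClO4) used = 0.1964 x 0.009710 = 0.001907 mol, which equals the excess n(KOH).
So n(KOH) consumed by the sample = 0.02249 - 0.001907 = 0.02059 mol.
n(H2C4H4O6) = 0.02059 / 2 = 0.01029 mol.
mass = 0.01029 mol x 150.09 g/mol = 1.54 g.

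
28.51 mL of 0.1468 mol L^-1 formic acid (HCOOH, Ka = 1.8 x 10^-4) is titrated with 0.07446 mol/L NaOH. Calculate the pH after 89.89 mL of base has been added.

n(acid) = 0.1468 x 0.02851 = 0.004185 mol; n(NaOH) added = 0.07446 x 0.08989 = 0.006693 mol.
Base is in excess by 0.006693 - 0.004185 = 0.002508 mol in a total volume of 0.1184 L.
[OH^-] = 0.002508/0.1184 = 0.02118 M, so pOH = 1.67 and pH = 14.00 - 1.67 = 12.33.

12.33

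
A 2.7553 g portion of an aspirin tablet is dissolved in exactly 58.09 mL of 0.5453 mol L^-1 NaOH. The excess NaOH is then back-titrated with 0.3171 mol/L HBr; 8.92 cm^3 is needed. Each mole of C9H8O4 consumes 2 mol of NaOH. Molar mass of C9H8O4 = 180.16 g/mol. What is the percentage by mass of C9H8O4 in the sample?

94.3%

Total n(NaOH) added = 0.5453 x 0.05809 = 0.03168 mol.
n(HBr) used = 0.3171 x 0.008920 = 0.002829 mol, which equals the excess n(NaOH).
So n(NaOH) consumed by the sample = 0.03168 - 0.002829 = 0.02885 mol.
n(C9H8O4) = 0.02885 / 2 = 0.01442 mol.
mass C9H8O4 = 0.01442 x 180.16 = 2.599 g, so %C9H8O4 = 2.599/2.7553 x 100 = 94.3%.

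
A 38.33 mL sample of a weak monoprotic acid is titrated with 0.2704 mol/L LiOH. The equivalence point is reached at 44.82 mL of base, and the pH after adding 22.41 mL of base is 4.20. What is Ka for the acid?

22.41 mL is half of the equivalence volume, so this is the half-equivalence point where [HA] = [A^-].
At half-equivalence pH = pKa, so pKa = 4.20.
Ka = 10^(-4.20) = 6.3 x 10^-5.

6.3 x 10^-5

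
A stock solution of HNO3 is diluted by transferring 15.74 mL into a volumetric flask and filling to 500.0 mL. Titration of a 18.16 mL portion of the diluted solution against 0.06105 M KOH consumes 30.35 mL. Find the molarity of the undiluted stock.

n(KOH) = 0.06105 x 0.03035 = 0.001853 mol.
n(HNO3) in the aliquot = 0.001853 mol.
[diluted HNO3] = 0.001853 / 0.01816 = 0.1020 M.
Dilution factor = 500.0/15.74 = 31.77, so [stock] = 0.1020 x 31.77 = 3.24 M.

3.24 M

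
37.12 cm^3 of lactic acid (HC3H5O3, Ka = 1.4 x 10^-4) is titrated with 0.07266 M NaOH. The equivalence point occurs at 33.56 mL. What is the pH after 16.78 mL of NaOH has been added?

3.85

16.78 mL is exactly half the equivalence volume (33.56/2), i.e. the half-equivalence point.
There, n(HA) = n(A^-), so pH = pKa = -log(1.4 x 10^-4) = 3.85.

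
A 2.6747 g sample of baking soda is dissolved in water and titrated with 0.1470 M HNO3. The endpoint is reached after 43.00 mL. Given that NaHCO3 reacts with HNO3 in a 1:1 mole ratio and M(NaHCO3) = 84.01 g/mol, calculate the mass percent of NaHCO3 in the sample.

19.9%

n(HNO3) = 0.1470 x 0.04300 = 0.006321 mol.
n(NaHCO3) = 0.006321 / 1 = 0.006321 mol.
mass of NaHCO3 = 0.006321 x 84.01 = 0.5310 g.
% purity = 0.5310 / 2.6747 x 100 = 19.9%.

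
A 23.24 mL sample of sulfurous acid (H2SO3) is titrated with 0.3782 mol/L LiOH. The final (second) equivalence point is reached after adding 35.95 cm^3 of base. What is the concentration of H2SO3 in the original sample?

0.293 M

n(LiOH) = 0.3782 x 0.03595 = 0.01360 mol.
At the final (second) equivalence point, 2 mol OH^- react per mol H2SO3, so n(H2SO3) = 0.01360 / 2 = 0.006798 mol.
[H2SO3] = 0.006798 / 0.02324 L = 0.293 M.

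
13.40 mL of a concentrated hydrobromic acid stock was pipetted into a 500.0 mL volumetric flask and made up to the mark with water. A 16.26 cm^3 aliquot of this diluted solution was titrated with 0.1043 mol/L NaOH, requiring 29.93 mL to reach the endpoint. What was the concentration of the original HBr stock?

7.16 M

n(NaOH) = 0.1043 x 0.02993 = 0.003122 mol.
n(HBr) in the aliquot = 0.003122 mol.
[diluted HBr] = 0.003122 / 0.01626 = 0.1920 M.
Dilution factor = 500.0/13.40 = 37.31, so [stock] = 0.1920 x 37.31 = 7.16 M.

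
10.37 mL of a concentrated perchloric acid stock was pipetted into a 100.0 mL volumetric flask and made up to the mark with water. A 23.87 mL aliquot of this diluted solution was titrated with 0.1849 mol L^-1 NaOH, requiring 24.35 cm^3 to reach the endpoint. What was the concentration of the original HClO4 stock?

n(NaOH) = 0.1849 x 0.02435 = 0.004502 mol.
n(HClO4) in the aliquot = 0.004502 mol.
[diluted HClO4] = 0.004502 / 0.02387 = 0.1886 M.
Dilution factor = 100.0/10.37 = 9.643, so [stock] = 0.1886 x 9.643 = 1.82 M.

1.82 M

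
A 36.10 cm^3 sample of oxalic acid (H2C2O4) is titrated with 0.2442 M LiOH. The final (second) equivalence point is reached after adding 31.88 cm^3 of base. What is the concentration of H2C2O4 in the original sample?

0.108 M

n(LiOH) = 0.2442 x 0.03188 = 0.007785 mol.
At the final (second) equivalence point, 2 mol OH^- react per mol H2C2O4, so n(H2C2O4) = 0.007785 / 2 = 0.003893 mol.
[H2C2O4] = 0.003893 / 0.03610 L = 0.108 M.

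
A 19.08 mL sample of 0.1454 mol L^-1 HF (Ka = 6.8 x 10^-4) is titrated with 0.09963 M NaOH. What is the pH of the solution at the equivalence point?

7.97

n(HF) = 0.1454 x 0.01908 = 0.002774 mol; V(NaOH) at equivalence = 0.002774/0.09963 = 0.02785 L.
At equivalence all the acid is converted to F-; total volume = 0.01908 + 0.02785 = 0.04693 L, so [F-] = 0.002774/0.04693 = 0.05912 M.
Kb = Kw/Ka = 1.0e-14 / 6.8 x 10^-4 = 1.47e-11.
[OH^-] = sqrt(Kb x [F-]) = sqrt(1.47e-11 x 0.05912) = 9.32e-7 M.
pOH = 6.03, so pH = 14.00 - 6.03 = 7.97.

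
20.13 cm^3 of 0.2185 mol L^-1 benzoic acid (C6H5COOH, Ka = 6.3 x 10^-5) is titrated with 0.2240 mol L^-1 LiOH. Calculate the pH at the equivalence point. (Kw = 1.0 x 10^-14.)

n(C6H5COOH) = 0.2185 x 0.02013 = 0.004398 mol; V(LiOH) at equivalence = 0.004398/0.2240 = 0.01964 L.
At equivalence all the acid is converted to C6H5COO-; total volume = 0.02013 + 0.01964 = 0.03977 L, so [C6H5COO-] = 0.004398/0.03977 = 0.1106 M.
Kb = Kw/Ka = 1.0e-14 / 6.3 x 10^-5 = 1.59e-10.
[OH^-] = sqrt(Kb x [C6H5COO-]) = sqrt(1.59e-10 x 0.1106) = 4.19e-6 M.
pOH = 5.38, so pH = 14.00 - 5.38 = 8.62.

8.62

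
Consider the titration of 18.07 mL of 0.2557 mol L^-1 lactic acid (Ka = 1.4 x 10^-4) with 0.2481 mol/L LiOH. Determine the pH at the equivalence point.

n(HC3H5O3) = 0.2557 x 0.01807 = 0.004620 mol; V(LiOH) at equivalence = 0.004620/0.2481 = 0.01862 L.
At equivalence all the acid is converted to C3H5O3-; total volume = 0.01807 + 0.01862 = 0.03669 L, so [C3H5O3-] = 0.004620/0.03669 = 0.1259 M.
Kb = Kw/Ka = 1.0e-14 / 1.4 x 10^-4 = 7.14e-11.
[OH^-] = sqrt(Kb x [C3H5O3-]) = sqrt(7.14e-11 x 0.1259) = 3.00e-6 M.
pOH = 5.52, so pH = 14.00 - 5.52 = 8.48.

8.48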